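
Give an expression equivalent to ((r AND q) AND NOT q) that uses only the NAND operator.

((((r NAND q) NAND (r NAND q)) NAND (q NAND q)) NAND (((r NAND q) NAND (r NAND q)) NAND (q NAND q)))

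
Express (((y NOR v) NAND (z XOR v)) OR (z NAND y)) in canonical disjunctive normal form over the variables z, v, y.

(NOT z AND NOT v AND NOT y) OR (NOT z AND NOT v AND y) OR (NOT z AND v AND NOT y) OR (NOT z AND v AND y) OR (z AND NOT v AND NOT y) OR (z AND NOT v AND y) OR (z AND v AND NOT y) OR (z AND v AND y)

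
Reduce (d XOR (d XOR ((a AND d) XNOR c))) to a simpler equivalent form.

By XOR self-cancellation ((E XOR v) XOR v = E):
= ((a AND d) XNOR c)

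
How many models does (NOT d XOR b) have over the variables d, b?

Satisfying assignments: (0,0), (1,1)
Count: 2 out of 4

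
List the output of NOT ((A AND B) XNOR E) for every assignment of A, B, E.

A | B | E | Output
------------------
0 | 0 | 0 | 0
0 | 0 | 1 | 1
0 | 1 | 0 | 0
0 | 1 | 1 | 1
1 | 0 | 0 | 0
1 | 0 | 1 | 1
1 | 1 | 0 | 1
1 | 1 | 1 | 0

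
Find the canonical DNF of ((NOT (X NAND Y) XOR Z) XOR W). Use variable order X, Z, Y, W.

(NOT X AND NOT Z AND NOT Y AND W) OR (NOT X AND NOT Z AND Y AND W) OR (NOT X AND Z AND NOT Y AND NOT W) OR (NOT X AND Z AND Y AND NOT W) OR (X AND NOT Z AND NOT Y AND W) OR (X AND NOT Z AND Y AND NOT W) OR (X AND Z AND NOT Y AND NOT W) OR (X AND Z AND Y AND W)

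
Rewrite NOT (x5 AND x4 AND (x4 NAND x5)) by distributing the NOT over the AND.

NOT x5 OR NOT x4 OR NOT (x4 NAND x5)
De Morgan's: NOT(AND of terms) = OR of negations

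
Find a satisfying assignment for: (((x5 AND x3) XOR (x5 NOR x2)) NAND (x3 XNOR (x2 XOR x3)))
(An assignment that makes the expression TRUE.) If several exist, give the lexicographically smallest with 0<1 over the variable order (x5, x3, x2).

x5=0, x3=0, x2=1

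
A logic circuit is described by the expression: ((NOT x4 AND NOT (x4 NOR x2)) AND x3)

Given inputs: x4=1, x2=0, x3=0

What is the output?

Substituting: ((NOT 1 AND NOT (1 NOR 0)) AND 0)
= 0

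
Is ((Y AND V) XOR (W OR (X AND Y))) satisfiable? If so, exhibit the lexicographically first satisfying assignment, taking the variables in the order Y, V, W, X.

Y=0, V=0, W=1, X=0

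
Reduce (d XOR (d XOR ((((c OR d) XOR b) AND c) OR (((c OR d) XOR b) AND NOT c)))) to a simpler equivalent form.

By XOR self-cancellation ((E XOR v) XOR v = E) then distribution ((E AND v) OR (E AND NOT v) = E):
= ((c OR d) XOR b)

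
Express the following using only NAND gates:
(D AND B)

((D NAND B) NAND (D NAND B))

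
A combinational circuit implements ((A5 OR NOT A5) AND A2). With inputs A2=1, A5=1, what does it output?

Substituting: ((1 OR NOT 1) AND 1)
= 1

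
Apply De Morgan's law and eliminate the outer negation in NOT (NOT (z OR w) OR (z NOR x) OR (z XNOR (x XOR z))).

(z OR w) AND NOT (z NOR x) AND NOT (z XNOR (x XOR z))
De Morgan's: NOT(OR of terms) = AND of negations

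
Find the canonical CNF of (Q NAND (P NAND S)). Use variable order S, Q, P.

(S OR NOT Q OR P) AND (S OR NOT Q OR NOT P) AND (NOT S OR NOT Q OR P)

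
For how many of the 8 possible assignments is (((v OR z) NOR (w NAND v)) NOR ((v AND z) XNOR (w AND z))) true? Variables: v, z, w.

Satisfying assignments: (0,1,1), (1,1,0)
Count: 2 out of 8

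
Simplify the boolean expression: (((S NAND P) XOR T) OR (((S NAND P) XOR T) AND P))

By absorption (E OR (E AND v) = E):
= ((S NAND P) XOR T)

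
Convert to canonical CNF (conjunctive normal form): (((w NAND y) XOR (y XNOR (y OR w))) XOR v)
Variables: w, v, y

(w OR v OR y) AND (w OR v OR NOT y) AND (NOT w OR NOT v OR y) AND (NOT w OR NOT v OR NOT y)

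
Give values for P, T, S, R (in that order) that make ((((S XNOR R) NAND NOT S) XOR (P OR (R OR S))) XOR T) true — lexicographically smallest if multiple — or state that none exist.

P=0, T=1, S=0, R=0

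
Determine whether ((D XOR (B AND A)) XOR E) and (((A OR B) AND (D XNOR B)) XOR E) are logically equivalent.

No. Counterexample: with D=0, E=0, A=1, B=0, Expression 1 = 0 but Expression 2 = 1.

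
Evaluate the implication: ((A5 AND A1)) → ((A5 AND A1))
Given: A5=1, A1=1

Antecedent ((A5 AND A1)) = 1; consequent ((A5 AND A1)) = 1.
1 → 1 = 1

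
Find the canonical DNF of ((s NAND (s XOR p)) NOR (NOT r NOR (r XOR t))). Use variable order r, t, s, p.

(NOT r AND NOT t AND s AND NOT p) OR (NOT r AND t AND s AND NOT p) OR (r AND NOT t AND s AND NOT p)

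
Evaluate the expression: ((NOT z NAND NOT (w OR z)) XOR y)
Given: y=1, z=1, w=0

Substituting: ((NOT 1 NAND NOT (0 OR 1)) XOR 1)
= 0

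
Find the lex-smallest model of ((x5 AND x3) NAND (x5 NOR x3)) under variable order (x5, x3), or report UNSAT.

x5=0, x3=0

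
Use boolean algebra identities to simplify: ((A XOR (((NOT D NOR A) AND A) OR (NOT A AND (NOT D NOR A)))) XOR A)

By XOR self-cancellation ((E XOR v) XOR v = E) then distribution ((E AND v) OR (E AND NOT v) = E):
= (NOT D NOR A)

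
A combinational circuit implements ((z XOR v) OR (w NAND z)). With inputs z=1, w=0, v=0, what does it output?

Substituting: ((1 XOR 0) OR (0 NAND 1))
= 1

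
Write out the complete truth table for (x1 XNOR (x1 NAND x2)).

x2 | x1 | Output
----------------
0 | 0 | 0
0 | 1 | 1
1 | 0 | 0
1 | 1 | 0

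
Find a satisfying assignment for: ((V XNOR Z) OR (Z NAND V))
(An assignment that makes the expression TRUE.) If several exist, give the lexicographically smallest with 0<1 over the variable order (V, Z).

V=0, Z=0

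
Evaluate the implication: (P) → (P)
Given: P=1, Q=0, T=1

Antecedent (P) = 1; consequent (P) = 1.
1 → 1 = 1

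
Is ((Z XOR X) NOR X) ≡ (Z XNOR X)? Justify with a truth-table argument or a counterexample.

No. Counterexample: with X=1, Z=1, Expression 1 = 0 but Expression 2 = 1.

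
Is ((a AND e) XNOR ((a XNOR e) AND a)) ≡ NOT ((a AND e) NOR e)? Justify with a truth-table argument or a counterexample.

No. Counterexample: with e=0, a=0, Expression 1 = 1 but Expression 2 = 0.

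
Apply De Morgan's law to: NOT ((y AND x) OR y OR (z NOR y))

NOT (y AND x) AND NOT y AND NOT (z NOR y)
De Morgan's: NOT(OR of terms) = AND of negations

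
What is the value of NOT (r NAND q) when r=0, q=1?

Substituting: NOT (0 NAND 1)
= 0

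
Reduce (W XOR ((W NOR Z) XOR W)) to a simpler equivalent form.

By XOR self-cancellation ((E XOR v) XOR v = E):
= (W NOR Z)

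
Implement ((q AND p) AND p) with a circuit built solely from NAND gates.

((((q NAND p) NAND (q NAND p)) NAND p) NAND (((q NAND p) NAND (q NAND p)) NAND p))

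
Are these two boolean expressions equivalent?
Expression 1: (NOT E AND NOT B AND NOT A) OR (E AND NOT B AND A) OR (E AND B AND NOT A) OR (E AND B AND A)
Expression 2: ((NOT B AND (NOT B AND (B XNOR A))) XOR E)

Yes, they are equivalent — the two output columns agree on all 8 assignments:
E | B | A | Expression 1 | Expression 2
---------------------------------------
0 | 0 | 0 | 1 | 1
0 | 0 | 1 | 0 | 0
0 | 1 | 0 | 0 | 0
0 | 1 | 1 | 0 | 0
1 | 0 | 0 | 0 | 0
1 | 0 | 1 | 1 | 1
1 | 1 | 0 | 1 | 1
1 | 1 | 1 | 1 | 1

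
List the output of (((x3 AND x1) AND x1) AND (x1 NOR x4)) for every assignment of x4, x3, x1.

x4 | x3 | x1 | Output
---------------------
0 | 0 | 0 | 0
0 | 0 | 1 | 0
0 | 1 | 0 | 0
0 | 1 | 1 | 0
1 | 0 | 0 | 0
1 | 0 | 1 | 0
1 | 1 | 0 | 0
1 | 1 | 1 | 0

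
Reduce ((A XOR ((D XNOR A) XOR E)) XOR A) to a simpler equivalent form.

By XOR self-cancellation ((E XOR v) XOR v = E):
= ((D XNOR A) XOR E)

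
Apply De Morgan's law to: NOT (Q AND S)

NOT Q OR NOT S
De Morgan's: NOT(AND of terms) = OR of negations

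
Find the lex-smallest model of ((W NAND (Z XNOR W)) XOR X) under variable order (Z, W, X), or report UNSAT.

Z=0, W=0, X=0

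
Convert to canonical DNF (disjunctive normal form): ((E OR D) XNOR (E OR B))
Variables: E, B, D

(NOT E AND NOT B AND NOT D) OR (NOT E AND B AND D) OR (E AND NOT B AND NOT D) OR (E AND NOT B AND D) OR (E AND B AND NOT D) OR (E AND B AND D)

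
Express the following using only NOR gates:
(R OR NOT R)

((R NOR (R NOR R)) NOR (R NOR (R NOR R)))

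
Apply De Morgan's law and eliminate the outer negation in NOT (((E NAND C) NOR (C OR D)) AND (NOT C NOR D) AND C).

NOT ((E NAND C) NOR (C OR D)) OR NOT (NOT C NOR D) OR NOT C
De Morgan's: NOT(AND of terms) = OR of negations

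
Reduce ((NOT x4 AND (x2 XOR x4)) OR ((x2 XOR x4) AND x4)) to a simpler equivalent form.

By distribution ((E AND v) OR (E AND NOT v) = E):
= (x2 XOR x4)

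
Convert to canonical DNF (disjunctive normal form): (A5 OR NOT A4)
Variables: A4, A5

(NOT A4 AND NOT A5) OR (NOT A4 AND A5) OR (A4 AND A5)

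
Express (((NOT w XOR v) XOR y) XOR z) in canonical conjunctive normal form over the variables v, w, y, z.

(v OR w OR y OR NOT z) AND (v OR w OR NOT y OR z) AND (v OR NOT w OR y OR z) AND (v OR NOT w OR NOT y OR NOT z) AND (NOT v OR w OR y OR z) AND (NOT v OR w OR NOT y OR NOT z) AND (NOT v OR NOT w OR y OR NOT z) AND (NOT v OR NOT w OR NOT y OR z)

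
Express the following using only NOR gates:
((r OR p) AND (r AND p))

((((r NOR p) NOR (r NOR p)) NOR ((r NOR p) NOR (r NOR p))) NOR (((r NOR r) NOR (p NOR p)) NOR ((r NOR r) NOR (p NOR p))))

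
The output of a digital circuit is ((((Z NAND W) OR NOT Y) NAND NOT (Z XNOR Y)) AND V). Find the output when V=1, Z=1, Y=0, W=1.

Substituting: ((((1 NAND 1) OR NOT 0) NAND NOT (1 XNOR 0)) AND 1)
= 0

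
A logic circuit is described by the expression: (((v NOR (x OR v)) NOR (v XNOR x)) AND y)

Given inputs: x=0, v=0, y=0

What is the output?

Substituting: (((0 NOR (0 OR 0)) NOR (0 XNOR 0)) AND 0)
= 0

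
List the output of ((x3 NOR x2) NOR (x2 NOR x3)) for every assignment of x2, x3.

x2 | x3 | Output
----------------
0 | 0 | 0
0 | 1 | 1
1 | 0 | 1
1 | 1 | 1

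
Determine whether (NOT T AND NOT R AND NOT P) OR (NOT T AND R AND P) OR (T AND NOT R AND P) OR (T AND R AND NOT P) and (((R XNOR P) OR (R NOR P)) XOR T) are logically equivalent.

Yes, they are equivalent — the two output columns agree on all 8 assignments:
T | R | P | Expression 1 | Expression 2
---------------------------------------
0 | 0 | 0 | 1 | 1
0 | 0 | 1 | 0 | 0
0 | 1 | 0 | 0 | 0
0 | 1 | 1 | 1 | 1
1 | 0 | 0 | 0 | 0
1 | 0 | 1 | 1 | 1
1 | 1 | 0 | 1 | 1
1 | 1 | 1 | 0 | 0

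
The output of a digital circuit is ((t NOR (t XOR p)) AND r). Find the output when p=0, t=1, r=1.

Substituting: ((1 NOR (1 XOR 0)) AND 1)
= 0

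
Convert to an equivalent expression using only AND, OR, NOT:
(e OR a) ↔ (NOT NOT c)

((e OR a) AND (NOT NOT c)) OR (NOT (e OR a) AND NOT c)
(Biconditional = both true or both false)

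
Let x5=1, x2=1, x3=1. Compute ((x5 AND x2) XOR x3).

Substituting: ((1 AND 1) XOR 1)
= 0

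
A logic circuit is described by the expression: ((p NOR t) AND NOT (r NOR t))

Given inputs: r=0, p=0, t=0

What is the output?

Substituting: ((0 NOR 0) AND NOT (0 NOR 0))
= 0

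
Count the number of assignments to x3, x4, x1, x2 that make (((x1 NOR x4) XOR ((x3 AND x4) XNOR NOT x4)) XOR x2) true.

Satisfying assignments: (0,0,0,0), (0,0,1,1), (0,1,0,0), (0,1,1,0), (1,0,0,0), (1,0,1,1), (1,1,0,1), (1,1,1,1)
Count: 8 out of 16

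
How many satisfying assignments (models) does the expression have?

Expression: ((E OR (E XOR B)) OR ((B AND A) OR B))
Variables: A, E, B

Satisfying assignments: (0,0,1), (0,1,0), (0,1,1), (1,0,1), (1,1,0), (1,1,1)
Count: 6 out of 8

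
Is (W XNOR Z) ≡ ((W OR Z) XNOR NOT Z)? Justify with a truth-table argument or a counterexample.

No. Counterexample: with Z=0, W=0, Expression 1 = 1 but Expression 2 = 0.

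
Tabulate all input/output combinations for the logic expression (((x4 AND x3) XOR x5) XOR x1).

x5 | x4 | x1 | x3 | Output
--------------------------
0 | 0 | 0 | 0 | 0
0 | 0 | 0 | 1 | 0
0 | 0 | 1 | 0 | 1
0 | 0 | 1 | 1 | 1
0 | 1 | 0 | 0 | 0
0 | 1 | 0 | 1 | 1
0 | 1 | 1 | 0 | 1
0 | 1 | 1 | 1 | 0
1 | 0 | 0 | 0 | 1
1 | 0 | 0 | 1 | 1
1 | 0 | 1 | 0 | 0
1 | 0 | 1 | 1 | 0
1 | 1 | 0 | 0 | 1
1 | 1 | 0 | 1 | 0
1 | 1 | 1 | 0 | 0
1 | 1 | 1 | 1 | 1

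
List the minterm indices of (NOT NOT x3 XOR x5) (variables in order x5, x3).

Σm(1, 2) = (NOT x5 AND x3) OR (x5 AND NOT x3)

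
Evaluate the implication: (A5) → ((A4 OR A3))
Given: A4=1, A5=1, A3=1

Antecedent (A5) = 1; consequent ((A4 OR A3)) = 1.
1 → 1 = 1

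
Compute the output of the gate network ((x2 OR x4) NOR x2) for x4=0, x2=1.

Substituting: ((1 OR 0) NOR 1)
= 0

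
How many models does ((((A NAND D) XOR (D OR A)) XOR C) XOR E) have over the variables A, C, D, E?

Satisfying assignments: (0,0,0,0), (0,0,1,1), (0,1,0,1), (0,1,1,0), (1,0,0,1), (1,0,1,0), (1,1,0,0), (1,1,1,1)
Count: 8 out of 16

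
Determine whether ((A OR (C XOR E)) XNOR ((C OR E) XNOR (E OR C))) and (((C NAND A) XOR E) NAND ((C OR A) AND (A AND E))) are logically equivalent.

No. Counterexample: with E=0, C=0, A=0, Expression 1 = 0 but Expression 2 = 1.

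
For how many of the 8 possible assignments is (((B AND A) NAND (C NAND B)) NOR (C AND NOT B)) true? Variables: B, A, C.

Satisfying assignments: (1,1,0)
Count: 1 out of 8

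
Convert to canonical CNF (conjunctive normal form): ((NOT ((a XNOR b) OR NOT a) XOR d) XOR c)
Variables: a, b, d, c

(a OR b OR d OR c) AND (a OR b OR NOT d OR NOT c) AND (a OR NOT b OR d OR c) AND (a OR NOT b OR NOT d OR NOT c) AND (NOT a OR b OR d OR NOT c) AND (NOT a OR b OR NOT d OR c) AND (NOT a OR NOT b OR d OR c) AND (NOT a OR NOT b OR NOT d OR NOT c)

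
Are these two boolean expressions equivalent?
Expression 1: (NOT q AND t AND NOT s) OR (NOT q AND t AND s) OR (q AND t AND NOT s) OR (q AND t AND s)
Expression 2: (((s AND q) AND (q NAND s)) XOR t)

Yes, they are equivalent — the two output columns agree on all 8 assignments:
q | t | s | Expression 1 | Expression 2
---------------------------------------
0 | 0 | 0 | 0 | 0
0 | 0 | 1 | 0 | 0
0 | 1 | 0 | 1 | 1
0 | 1 | 1 | 1 | 1
1 | 0 | 0 | 0 | 0
1 | 0 | 1 | 0 | 0
1 | 1 | 0 | 1 | 1
1 | 1 | 1 | 1 | 1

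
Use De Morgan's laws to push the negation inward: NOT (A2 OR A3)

NOT A2 AND NOT A3
De Morgan's: NOT(OR of terms) = AND of negations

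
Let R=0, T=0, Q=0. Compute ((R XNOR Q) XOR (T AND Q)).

Substituting: ((0 XNOR 0) XOR (0 AND 0))
= 1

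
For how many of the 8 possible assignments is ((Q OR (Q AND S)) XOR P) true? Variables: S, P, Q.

Satisfying assignments: (0,0,1), (0,1,0), (1,0,1), (1,1,0)
Count: 4 out of 8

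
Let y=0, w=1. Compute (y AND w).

Substituting: (0 AND 1)
= 0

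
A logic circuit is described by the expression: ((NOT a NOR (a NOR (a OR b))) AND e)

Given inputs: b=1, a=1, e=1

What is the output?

Substituting: ((NOT 1 NOR (1 NOR (1 OR 1))) AND 1)
= 1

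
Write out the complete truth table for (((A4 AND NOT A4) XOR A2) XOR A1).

A4 | A2 | A1 | Output
---------------------
0 | 0 | 0 | 0
0 | 0 | 1 | 1
0 | 1 | 0 | 1
0 | 1 | 1 | 0
1 | 0 | 0 | 0
1 | 0 | 1 | 1
1 | 1 | 0 | 1
1 | 1 | 1 | 0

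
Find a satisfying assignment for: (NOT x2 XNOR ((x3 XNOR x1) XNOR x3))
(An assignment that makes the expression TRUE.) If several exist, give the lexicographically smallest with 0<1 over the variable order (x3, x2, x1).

x3=0, x2=0, x1=1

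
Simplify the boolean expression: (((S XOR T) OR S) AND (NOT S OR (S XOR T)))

By distribution ((E OR v) AND (E OR NOT v) = E):
= (S XOR T)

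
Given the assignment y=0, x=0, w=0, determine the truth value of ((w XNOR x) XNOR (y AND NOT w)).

Substituting: ((0 XNOR 0) XNOR (0 AND NOT 0))
= 0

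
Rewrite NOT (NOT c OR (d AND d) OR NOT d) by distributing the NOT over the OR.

c AND NOT (d AND d) AND d
De Morgan's: NOT(OR of terms) = AND of negations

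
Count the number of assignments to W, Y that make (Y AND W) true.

Satisfying assignments: (1,1)
Count: 1 out of 4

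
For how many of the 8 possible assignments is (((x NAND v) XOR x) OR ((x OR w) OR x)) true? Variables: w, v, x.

Satisfying assignments: (0,0,0), (0,0,1), (0,1,0), (0,1,1), (1,0,0), (1,0,1), (1,1,0), (1,1,1)
Count: 8 out of 8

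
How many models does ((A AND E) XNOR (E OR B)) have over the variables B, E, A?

Satisfying assignments: (0,0,0), (0,0,1), (0,1,1), (1,1,1)
Count: 4 out of 8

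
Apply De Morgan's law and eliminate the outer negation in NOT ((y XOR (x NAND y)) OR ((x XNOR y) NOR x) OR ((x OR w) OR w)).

NOT (y XOR (x NAND y)) AND NOT ((x XNOR y) NOR x) AND NOT ((x OR w) OR w)
De Morgan's: NOT(OR of terms) = AND of negations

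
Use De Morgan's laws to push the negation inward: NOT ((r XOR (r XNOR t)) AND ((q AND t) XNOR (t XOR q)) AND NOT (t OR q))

NOT (r XOR (r XNOR t)) OR NOT ((q AND t) XNOR (t XOR q)) OR (t OR q)
De Morgan's: NOT(AND of terms) = OR of negations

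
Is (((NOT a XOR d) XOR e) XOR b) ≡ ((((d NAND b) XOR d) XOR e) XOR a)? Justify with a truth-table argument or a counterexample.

No. Counterexample: with d=0, e=0, b=1, a=0, Expression 1 = 0 but Expression 2 = 1.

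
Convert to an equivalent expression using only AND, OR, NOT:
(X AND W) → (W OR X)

NOT (X AND W) OR (W OR X)
(Implication elimination: A → B = NOT A OR B)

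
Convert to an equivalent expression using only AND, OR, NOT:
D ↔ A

(D AND A) OR (NOT D AND NOT A)
(Biconditional = both true or both false)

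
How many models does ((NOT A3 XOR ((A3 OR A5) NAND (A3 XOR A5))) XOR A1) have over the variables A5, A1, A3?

Satisfying assignments: (0,1,0), (0,1,1), (1,0,0), (1,0,1)
Count: 4 out of 8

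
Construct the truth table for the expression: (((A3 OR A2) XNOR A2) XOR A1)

A3 | A2 | A1 | Output
---------------------
0 | 0 | 0 | 1
0 | 0 | 1 | 0
0 | 1 | 0 | 1
0 | 1 | 1 | 0
1 | 0 | 0 | 0
1 | 0 | 1 | 1
1 | 1 | 0 | 1
1 | 1 | 1 | 0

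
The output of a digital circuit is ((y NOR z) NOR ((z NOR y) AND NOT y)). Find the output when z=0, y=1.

Substituting: ((1 NOR 0) NOR ((0 NOR 1) AND NOT 1))
= 1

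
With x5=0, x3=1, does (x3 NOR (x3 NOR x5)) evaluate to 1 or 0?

Substituting: (1 NOR (1 NOR 0))
= 0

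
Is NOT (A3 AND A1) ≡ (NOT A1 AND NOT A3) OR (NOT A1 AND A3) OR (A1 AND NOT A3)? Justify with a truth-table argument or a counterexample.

Yes, they are equivalent — the two output columns agree on all 4 assignments:
A1 | A3 | Expression 1 | Expression 2
-------------------------------------
0 | 0 | 1 | 1
0 | 1 | 1 | 1
1 | 0 | 1 | 1
1 | 1 | 0 | 0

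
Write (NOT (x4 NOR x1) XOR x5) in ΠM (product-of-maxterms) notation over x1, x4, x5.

ΠM(0, 3, 5, 7) = (x1 OR x4 OR x5) AND (x1 OR NOT x4 OR NOT x5) AND (NOT x1 OR x4 OR NOT x5) AND (NOT x1 OR NOT x4 OR NOT x5)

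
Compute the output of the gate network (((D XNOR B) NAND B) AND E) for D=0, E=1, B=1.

Substituting: (((0 XNOR 1) NAND 1) AND 1)
= 1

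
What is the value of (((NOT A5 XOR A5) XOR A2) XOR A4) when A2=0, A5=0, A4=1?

Substituting: (((NOT 0 XOR 0) XOR 0) XOR 1)
= 0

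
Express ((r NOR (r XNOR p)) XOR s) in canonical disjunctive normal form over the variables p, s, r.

(NOT p AND s AND NOT r) OR (NOT p AND s AND r) OR (p AND NOT s AND NOT r) OR (p AND s AND r)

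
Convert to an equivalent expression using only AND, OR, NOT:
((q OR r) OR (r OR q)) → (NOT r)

NOT ((q OR r) OR (r OR q)) OR (NOT r)
(Implication elimination: A → B = NOT A OR B)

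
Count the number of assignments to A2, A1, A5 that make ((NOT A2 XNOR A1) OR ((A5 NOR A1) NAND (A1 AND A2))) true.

Satisfying assignments: (0,0,0), (0,0,1), (0,1,0), (0,1,1), (1,0,0), (1,0,1), (1,1,0), (1,1,1)
Count: 8 out of 8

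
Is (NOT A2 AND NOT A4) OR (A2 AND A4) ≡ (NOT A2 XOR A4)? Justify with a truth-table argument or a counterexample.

Yes, they are equivalent — the two output columns agree on all 4 assignments:
A2 | A4 | Expression 1 | Expression 2
-------------------------------------
0 | 0 | 1 | 1
0 | 1 | 0 | 0
1 | 0 | 0 | 0
1 | 1 | 1 | 1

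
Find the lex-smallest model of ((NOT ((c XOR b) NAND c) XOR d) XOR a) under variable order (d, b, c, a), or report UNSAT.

d=0, b=0, c=0, a=1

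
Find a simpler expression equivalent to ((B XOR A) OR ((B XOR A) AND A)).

By absorption (E OR (E AND v) = E):
= (B XOR A)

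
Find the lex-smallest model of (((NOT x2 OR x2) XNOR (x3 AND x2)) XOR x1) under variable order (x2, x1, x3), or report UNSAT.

x2=0, x1=1, x3=0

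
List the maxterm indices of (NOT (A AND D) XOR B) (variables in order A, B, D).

ΠM(2, 3, 5, 6) = (A OR NOT B OR D) AND (A OR NOT B OR NOT D) AND (NOT A OR B OR NOT D) AND (NOT A OR NOT B OR D)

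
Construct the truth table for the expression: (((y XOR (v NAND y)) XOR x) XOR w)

v | x | y | w | Output
----------------------
0 | 0 | 0 | 0 | 1
0 | 0 | 0 | 1 | 0
0 | 0 | 1 | 0 | 0
0 | 0 | 1 | 1 | 1
0 | 1 | 0 | 0 | 0
0 | 1 | 0 | 1 | 1
0 | 1 | 1 | 0 | 1
0 | 1 | 1 | 1 | 0
1 | 0 | 0 | 0 | 1
1 | 0 | 0 | 1 | 0
1 | 0 | 1 | 0 | 1
1 | 0 | 1 | 1 | 0
1 | 1 | 0 | 0 | 0
1 | 1 | 0 | 1 | 1
1 | 1 | 1 | 0 | 0
1 | 1 | 1 | 1 | 1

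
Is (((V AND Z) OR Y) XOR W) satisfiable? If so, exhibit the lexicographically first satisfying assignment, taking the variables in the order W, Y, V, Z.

W=0, Y=0, V=1, Z=1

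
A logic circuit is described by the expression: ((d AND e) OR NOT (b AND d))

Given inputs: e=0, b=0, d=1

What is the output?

Substituting: ((1 AND 0) OR NOT (0 AND 1))
= 1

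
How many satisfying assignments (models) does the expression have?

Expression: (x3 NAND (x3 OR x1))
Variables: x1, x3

Satisfying assignments: (0,0), (1,0)
Count: 2 out of 4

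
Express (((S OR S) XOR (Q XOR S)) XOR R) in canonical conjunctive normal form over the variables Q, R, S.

(Q OR R OR S) AND (Q OR R OR NOT S) AND (NOT Q OR NOT R OR S) AND (NOT Q OR NOT R OR NOT S)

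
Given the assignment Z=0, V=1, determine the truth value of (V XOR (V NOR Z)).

Substituting: (1 XOR (1 NOR 0))
= 1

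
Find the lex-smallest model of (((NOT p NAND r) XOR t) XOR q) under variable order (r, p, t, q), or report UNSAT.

r=0, p=0, t=0, q=0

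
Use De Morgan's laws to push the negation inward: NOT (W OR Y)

NOT W AND NOT Y
De Morgan's: NOT(OR of terms) = AND of negations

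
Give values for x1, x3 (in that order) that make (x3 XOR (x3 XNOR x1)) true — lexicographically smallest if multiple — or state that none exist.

x1=0, x3=0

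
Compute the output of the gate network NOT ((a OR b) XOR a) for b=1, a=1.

Substituting: NOT ((1 OR 1) XOR 1)
= 1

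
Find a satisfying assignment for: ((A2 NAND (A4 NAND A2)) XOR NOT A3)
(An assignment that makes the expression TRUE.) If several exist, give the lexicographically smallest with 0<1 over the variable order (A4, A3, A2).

A4=0, A3=0, A2=1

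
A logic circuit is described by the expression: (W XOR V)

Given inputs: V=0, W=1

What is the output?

Substituting: (1 XOR 0)
= 1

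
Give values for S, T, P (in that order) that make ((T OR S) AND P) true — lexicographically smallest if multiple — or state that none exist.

S=0, T=1, P=1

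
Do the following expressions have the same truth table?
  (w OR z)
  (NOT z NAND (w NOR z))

Yes, they are equivalent — the two output columns agree on all 4 assignments:
w | z | Expression 1 | Expression 2
-----------------------------------
0 | 0 | 0 | 0
0 | 1 | 1 | 1
1 | 0 | 1 | 1
1 | 1 | 1 | 1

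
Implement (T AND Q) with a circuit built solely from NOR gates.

((T NOR T) NOR (Q NOR Q))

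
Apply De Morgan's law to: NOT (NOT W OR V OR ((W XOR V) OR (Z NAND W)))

W AND NOT V AND NOT ((W XOR V) OR (Z NAND W))
De Morgan's: NOT(OR of terms) = AND of negations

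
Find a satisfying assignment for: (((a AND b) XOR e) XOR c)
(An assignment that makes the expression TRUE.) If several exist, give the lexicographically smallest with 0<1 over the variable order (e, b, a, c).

e=0, b=0, a=0, c=1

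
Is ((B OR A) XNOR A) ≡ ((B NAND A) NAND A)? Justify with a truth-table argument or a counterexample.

No. Counterexample: with B=0, A=1, Expression 1 = 1 but Expression 2 = 0.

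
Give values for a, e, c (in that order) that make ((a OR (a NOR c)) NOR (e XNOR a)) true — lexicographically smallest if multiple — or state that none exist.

a=0, e=1, c=1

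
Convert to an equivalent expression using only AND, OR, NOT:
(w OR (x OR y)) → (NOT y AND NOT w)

NOT (w OR (x OR y)) OR (NOT y AND NOT w)
(Implication elimination: A → B = NOT A OR B)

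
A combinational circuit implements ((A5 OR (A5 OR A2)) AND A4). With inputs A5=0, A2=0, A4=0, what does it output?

Substituting: ((0 OR (0 OR 0)) AND 0)
= 0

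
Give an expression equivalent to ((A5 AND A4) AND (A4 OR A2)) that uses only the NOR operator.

((((A5 NOR A5) NOR (A4 NOR A4)) NOR ((A5 NOR A5) NOR (A4 NOR A4))) NOR (((A4 NOR A2) NOR (A4 NOR A2)) NOR ((A4 NOR A2) NOR (A4 NOR A2))))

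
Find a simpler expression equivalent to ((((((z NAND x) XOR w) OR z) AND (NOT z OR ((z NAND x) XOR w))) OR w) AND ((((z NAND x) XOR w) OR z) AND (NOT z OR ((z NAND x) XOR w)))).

By absorption (E AND (E OR v) = E) then distribution ((E OR v) AND (E OR NOT v) = E):
= ((z NAND x) XOR w)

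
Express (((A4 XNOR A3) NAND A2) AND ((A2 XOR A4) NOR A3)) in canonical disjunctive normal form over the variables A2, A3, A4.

(NOT A2 AND NOT A3 AND NOT A4) OR (A2 AND NOT A3 AND A4)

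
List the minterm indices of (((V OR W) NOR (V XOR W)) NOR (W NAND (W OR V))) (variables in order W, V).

Σm(2, 3) = (W AND NOT V) OR (W AND V)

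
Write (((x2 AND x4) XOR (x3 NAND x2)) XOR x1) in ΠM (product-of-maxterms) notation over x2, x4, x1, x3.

ΠM(2, 3, 6, 7, 9, 10, 12, 15) = (x2 OR x4 OR NOT x1 OR x3) AND (x2 OR x4 OR NOT x1 OR NOT x3) AND (x2 OR NOT x4 OR NOT x1 OR x3) AND (x2 OR NOT x4 OR NOT x1 OR NOT x3) AND (NOT x2 OR x4 OR x1 OR NOT x3) AND (NOT x2 OR x4 OR NOT x1 OR x3) AND (NOT x2 OR NOT x4 OR x1 OR x3) AND (NOT x2 OR NOT x4 OR NOT x1 OR NOT x3)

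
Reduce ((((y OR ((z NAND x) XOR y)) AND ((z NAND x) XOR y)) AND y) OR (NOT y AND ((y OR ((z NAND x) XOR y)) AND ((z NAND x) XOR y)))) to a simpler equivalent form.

By distribution ((E AND v) OR (E AND NOT v) = E) then absorption (E AND (E OR v) = E):
= ((z NAND x) XOR y)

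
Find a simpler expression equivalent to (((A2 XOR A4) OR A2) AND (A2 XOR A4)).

By absorption (E AND (E OR v) = E):
= (A2 XOR A4)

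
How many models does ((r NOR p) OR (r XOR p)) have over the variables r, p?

Satisfying assignments: (0,0), (0,1), (1,0)
Count: 3 out of 4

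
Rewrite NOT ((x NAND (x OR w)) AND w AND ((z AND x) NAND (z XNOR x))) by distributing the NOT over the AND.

NOT (x NAND (x OR w)) OR NOT w OR NOT ((z AND x) NAND (z XNOR x))
De Morgan's: NOT(AND of terms) = OR of negations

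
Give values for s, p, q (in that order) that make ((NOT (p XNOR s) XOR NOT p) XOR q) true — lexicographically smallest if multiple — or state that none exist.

s=0, p=0, q=0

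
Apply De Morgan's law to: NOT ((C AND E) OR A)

NOT (C AND E) AND NOT A
De Morgan's: NOT(OR of terms) = AND of negations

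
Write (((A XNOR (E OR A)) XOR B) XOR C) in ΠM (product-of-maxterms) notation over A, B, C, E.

ΠM(1, 2, 4, 7, 10, 11, 12, 13) = (A OR B OR C OR NOT E) AND (A OR B OR NOT C OR E) AND (A OR NOT B OR C OR E) AND (A OR NOT B OR NOT C OR NOT E) AND (NOT A OR B OR NOT C OR E) AND (NOT A OR B OR NOT C OR NOT E) AND (NOT A OR NOT B OR C OR E) AND (NOT A OR NOT B OR C OR NOT E)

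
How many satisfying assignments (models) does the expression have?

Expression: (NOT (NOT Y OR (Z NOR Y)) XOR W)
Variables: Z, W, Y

Satisfying assignments: (0,0,1), (0,1,0), (1,0,1), (1,1,0)
Count: 4 out of 8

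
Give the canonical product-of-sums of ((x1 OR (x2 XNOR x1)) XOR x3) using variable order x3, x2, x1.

ΠM(2, 4, 5, 7) = (x3 OR NOT x2 OR x1) AND (NOT x3 OR x2 OR x1) AND (NOT x3 OR x2 OR NOT x1) AND (NOT x3 OR NOT x2 OR NOT x1)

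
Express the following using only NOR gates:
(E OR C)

((E NOR C) NOR (E NOR C))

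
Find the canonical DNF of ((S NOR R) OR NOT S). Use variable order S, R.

(NOT S AND NOT R) OR (NOT S AND R)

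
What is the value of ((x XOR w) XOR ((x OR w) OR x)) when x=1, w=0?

Substituting: ((1 XOR 0) XOR ((1 OR 0) OR 1))
= 0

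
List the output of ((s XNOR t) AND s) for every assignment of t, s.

t | s | Output
--------------
0 | 0 | 0
0 | 1 | 0
1 | 0 | 0
1 | 1 | 1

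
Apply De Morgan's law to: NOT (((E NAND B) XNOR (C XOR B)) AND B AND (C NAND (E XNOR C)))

NOT ((E NAND B) XNOR (C XOR B)) OR NOT B OR NOT (C NAND (E XNOR C))
De Morgan's: NOT(AND of terms) = OR of negations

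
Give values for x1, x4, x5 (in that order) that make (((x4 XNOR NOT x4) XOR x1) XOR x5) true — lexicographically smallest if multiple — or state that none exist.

x1=0, x4=0, x5=1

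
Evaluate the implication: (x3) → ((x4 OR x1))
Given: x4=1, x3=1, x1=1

Antecedent (x3) = 1; consequent ((x4 OR x1)) = 1.
1 → 1 = 1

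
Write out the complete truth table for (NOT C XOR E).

E | C | Output
--------------
0 | 0 | 1
0 | 1 | 0
1 | 0 | 0
1 | 1 | 1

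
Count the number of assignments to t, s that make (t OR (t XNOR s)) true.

Satisfying assignments: (0,0), (1,0), (1,1)
Count: 3 out of 4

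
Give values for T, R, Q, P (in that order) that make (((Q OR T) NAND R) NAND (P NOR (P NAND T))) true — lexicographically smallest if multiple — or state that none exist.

T=0, R=0, Q=0, P=0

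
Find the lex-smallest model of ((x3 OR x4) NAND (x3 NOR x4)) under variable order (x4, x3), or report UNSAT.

x4=0, x3=0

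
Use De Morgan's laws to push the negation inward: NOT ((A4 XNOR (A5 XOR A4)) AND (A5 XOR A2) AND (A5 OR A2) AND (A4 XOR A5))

NOT (A4 XNOR (A5 XOR A4)) OR NOT (A5 XOR A2) OR NOT (A5 OR A2) OR NOT (A4 XOR A5)
De Morgan's: NOT(AND of terms) = OR of negations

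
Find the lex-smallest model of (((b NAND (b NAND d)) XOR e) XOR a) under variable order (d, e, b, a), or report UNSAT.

d=0, e=0, b=0, a=0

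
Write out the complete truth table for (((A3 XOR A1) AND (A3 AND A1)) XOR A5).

A3 | A1 | A5 | Output
---------------------
0 | 0 | 0 | 0
0 | 0 | 1 | 1
0 | 1 | 0 | 0
0 | 1 | 1 | 1
1 | 0 | 0 | 0
1 | 0 | 1 | 1
1 | 1 | 0 | 0
1 | 1 | 1 | 1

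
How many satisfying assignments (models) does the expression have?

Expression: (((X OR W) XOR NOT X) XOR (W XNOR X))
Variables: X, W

Satisfying assignments: (1,0)
Count: 1 out of 4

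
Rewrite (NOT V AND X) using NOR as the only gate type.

(((V NOR V) NOR (V NOR V)) NOR (X NOR X))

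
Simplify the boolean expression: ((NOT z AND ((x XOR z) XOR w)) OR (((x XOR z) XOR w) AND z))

By distribution ((E AND v) OR (E AND NOT v) = E):
= ((x XOR z) XOR w)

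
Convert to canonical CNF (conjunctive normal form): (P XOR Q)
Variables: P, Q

(P OR Q) AND (NOT P OR NOT Q)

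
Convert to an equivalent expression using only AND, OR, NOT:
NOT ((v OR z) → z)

(v OR z) AND NOT z
(Negated implication: NOT(A → B) = A AND NOT B)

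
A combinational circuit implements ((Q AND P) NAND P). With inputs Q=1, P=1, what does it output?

Substituting: ((1 AND 1) NAND 1)
= 0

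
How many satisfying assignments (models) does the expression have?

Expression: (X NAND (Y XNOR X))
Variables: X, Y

Satisfying assignments: (0,0), (0,1), (1,0)
Count: 3 out of 4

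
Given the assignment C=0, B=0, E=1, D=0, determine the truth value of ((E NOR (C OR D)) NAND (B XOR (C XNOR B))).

Substituting: ((1 NOR (0 OR 0)) NAND (0 XOR (0 XNOR 0)))
= 1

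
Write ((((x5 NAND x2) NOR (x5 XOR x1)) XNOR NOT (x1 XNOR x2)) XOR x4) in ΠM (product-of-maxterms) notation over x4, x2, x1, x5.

ΠM(2, 3, 4, 5, 7, 8, 9, 14) = (x4 OR x2 OR NOT x1 OR x5) AND (x4 OR x2 OR NOT x1 OR NOT x5) AND (x4 OR NOT x2 OR x1 OR x5) AND (x4 OR NOT x2 OR x1 OR NOT x5) AND (x4 OR NOT x2 OR NOT x1 OR NOT x5) AND (NOT x4 OR x2 OR x1 OR x5) AND (NOT x4 OR x2 OR x1 OR NOT x5) AND (NOT x4 OR NOT x2 OR NOT x1 OR x5)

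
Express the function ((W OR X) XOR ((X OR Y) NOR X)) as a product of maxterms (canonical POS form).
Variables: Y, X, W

ΠM(1, 4) = (Y OR X OR NOT W) AND (NOT Y OR X OR W)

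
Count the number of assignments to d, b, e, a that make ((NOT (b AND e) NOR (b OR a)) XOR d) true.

Satisfying assignments: (1,0,0,0), (1,0,0,1), (1,0,1,0), (1,0,1,1), (1,1,0,0), (1,1,0,1), (1,1,1,0), (1,1,1,1)
Count: 8 out of 16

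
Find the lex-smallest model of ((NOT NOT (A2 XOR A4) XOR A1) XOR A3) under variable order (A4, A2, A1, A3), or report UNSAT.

A4=0, A2=0, A1=0, A3=1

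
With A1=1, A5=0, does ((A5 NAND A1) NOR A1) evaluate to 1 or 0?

Substituting: ((0 NAND 1) NOR 1)
= 0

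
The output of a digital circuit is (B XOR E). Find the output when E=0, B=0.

Substituting: (0 XOR 0)
= 0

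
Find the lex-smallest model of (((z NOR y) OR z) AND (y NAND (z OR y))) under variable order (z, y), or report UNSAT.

z=0, y=0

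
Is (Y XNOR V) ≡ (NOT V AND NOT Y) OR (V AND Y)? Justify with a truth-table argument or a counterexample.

Yes, they are equivalent — the two output columns agree on all 4 assignments:
V | Y | Expression 1 | Expression 2
-----------------------------------
0 | 0 | 1 | 1
0 | 1 | 0 | 0
1 | 0 | 0 | 0
1 | 1 | 1 | 1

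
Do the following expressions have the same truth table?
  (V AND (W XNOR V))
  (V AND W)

Yes, they are equivalent — the two output columns agree on all 4 assignments:
V | W | Expression 1 | Expression 2
-----------------------------------
0 | 0 | 0 | 0
0 | 1 | 0 | 0
1 | 0 | 0 | 0
1 | 1 | 1 | 1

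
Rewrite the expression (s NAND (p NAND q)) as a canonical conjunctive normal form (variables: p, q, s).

(p OR q OR NOT s) AND (p OR NOT q OR NOT s) AND (NOT p OR q OR NOT s)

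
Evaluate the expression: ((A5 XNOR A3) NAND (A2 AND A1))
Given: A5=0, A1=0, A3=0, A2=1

Substituting: ((0 XNOR 0) NAND (1 AND 0))
= 1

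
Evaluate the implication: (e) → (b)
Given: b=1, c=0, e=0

Antecedent (e) = 0; consequent (b) = 1.
0 → 1 = 1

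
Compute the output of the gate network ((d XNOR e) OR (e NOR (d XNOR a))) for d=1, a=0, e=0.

Substituting: ((1 XNOR 0) OR (0 NOR (1 XNOR 0)))
= 1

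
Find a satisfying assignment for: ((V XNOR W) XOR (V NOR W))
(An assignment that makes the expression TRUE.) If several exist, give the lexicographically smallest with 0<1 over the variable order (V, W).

V=1, W=1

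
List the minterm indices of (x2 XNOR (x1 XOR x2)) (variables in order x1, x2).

Σm(0, 1) = (NOT x1 AND NOT x2) OR (NOT x1 AND x2)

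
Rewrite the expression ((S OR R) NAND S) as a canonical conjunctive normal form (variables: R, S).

(R OR NOT S) AND (NOT R OR NOT S)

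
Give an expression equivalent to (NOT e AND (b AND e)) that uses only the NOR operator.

(((e NOR e) NOR (e NOR e)) NOR (((b NOR b) NOR (e NOR e)) NOR ((b NOR b) NOR (e NOR e))))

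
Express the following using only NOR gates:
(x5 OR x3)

((x5 NOR x3) NOR (x5 NOR x3))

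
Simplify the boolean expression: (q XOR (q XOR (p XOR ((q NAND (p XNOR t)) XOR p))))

By XOR self-cancellation ((E XOR v) XOR v = E) then XOR self-cancellation ((E XOR v) XOR v = E):
= (q NAND (p XNOR t))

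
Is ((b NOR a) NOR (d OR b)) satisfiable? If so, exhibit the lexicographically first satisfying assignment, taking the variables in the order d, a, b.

d=0, a=1, b=0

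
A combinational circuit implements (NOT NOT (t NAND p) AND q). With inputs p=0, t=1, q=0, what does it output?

Substituting: (NOT NOT (1 NAND 0) AND 0)
= 0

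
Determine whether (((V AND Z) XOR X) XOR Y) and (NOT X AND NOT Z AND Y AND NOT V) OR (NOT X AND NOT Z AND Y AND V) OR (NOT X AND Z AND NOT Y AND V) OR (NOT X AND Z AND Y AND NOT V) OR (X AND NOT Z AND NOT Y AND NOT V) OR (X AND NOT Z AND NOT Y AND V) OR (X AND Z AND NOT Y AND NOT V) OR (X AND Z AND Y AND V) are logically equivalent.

Yes, they are equivalent — the two output columns agree on all 16 assignments:
X | Z | Y | V | Expression 1 | Expression 2
-------------------------------------------
0 | 0 | 0 | 0 | 0 | 0
0 | 0 | 0 | 1 | 0 | 0
0 | 0 | 1 | 0 | 1 | 1
0 | 0 | 1 | 1 | 1 | 1
0 | 1 | 0 | 0 | 0 | 0
0 | 1 | 0 | 1 | 1 | 1
0 | 1 | 1 | 0 | 1 | 1
0 | 1 | 1 | 1 | 0 | 0
1 | 0 | 0 | 0 | 1 | 1
1 | 0 | 0 | 1 | 1 | 1
1 | 0 | 1 | 0 | 0 | 0
1 | 0 | 1 | 1 | 0 | 0
1 | 1 | 0 | 0 | 1 | 1
1 | 1 | 0 | 1 | 0 | 0
1 | 1 | 1 | 0 | 0 | 0
1 | 1 | 1 | 1 | 1 | 1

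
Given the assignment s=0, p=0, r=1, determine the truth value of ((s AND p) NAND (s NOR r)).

Substituting: ((0 AND 0) NAND (0 NOR 1))
= 1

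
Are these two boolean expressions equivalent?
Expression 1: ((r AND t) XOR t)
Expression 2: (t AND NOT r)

Yes, they are equivalent — the two output columns agree on all 4 assignments:
t | r | Expression 1 | Expression 2
-----------------------------------
0 | 0 | 0 | 0
0 | 1 | 0 | 0
1 | 0 | 1 | 1
1 | 1 | 0 | 0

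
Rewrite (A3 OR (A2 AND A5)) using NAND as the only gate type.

((A3 NAND A3) NAND (((A2 NAND A5) NAND (A2 NAND A5)) NAND ((A2 NAND A5) NAND (A2 NAND A5))))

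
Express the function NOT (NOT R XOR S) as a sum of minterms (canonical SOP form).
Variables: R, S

Σm(1, 2) = (NOT R AND S) OR (R AND NOT S)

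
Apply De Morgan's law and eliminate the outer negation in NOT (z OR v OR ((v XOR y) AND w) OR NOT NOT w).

NOT z AND NOT v AND NOT ((v XOR y) AND w) AND NOT w
De Morgan's: NOT(OR of terms) = AND of negations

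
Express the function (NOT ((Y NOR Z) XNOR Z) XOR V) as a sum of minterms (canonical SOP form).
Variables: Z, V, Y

Σm(0, 3, 4, 5) = (NOT Z AND NOT V AND NOT Y) OR (NOT Z AND V AND Y) OR (Z AND NOT V AND NOT Y) OR (Z AND NOT V AND Y)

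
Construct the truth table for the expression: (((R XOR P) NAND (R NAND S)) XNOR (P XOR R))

S | P | R | Output
------------------
0 | 0 | 0 | 0
0 | 0 | 1 | 0
0 | 1 | 0 | 0
0 | 1 | 1 | 0
1 | 0 | 0 | 0
1 | 0 | 1 | 1
1 | 1 | 0 | 0
1 | 1 | 1 | 0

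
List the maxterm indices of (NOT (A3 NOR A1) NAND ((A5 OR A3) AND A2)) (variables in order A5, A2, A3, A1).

ΠM(6, 7, 13, 14, 15) = (A5 OR NOT A2 OR NOT A3 OR A1) AND (A5 OR NOT A2 OR NOT A3 OR NOT A1) AND (NOT A5 OR NOT A2 OR A3 OR NOT A1) AND (NOT A5 OR NOT A2 OR NOT A3 OR A1) AND (NOT A5 OR NOT A2 OR NOT A3 OR NOT A1)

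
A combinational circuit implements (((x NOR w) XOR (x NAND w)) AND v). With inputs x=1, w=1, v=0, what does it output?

Substituting: (((1 NOR 1) XOR (1 NAND 1)) AND 0)
= 0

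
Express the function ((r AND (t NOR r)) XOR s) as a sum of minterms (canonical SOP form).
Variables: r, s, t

Σm(2, 3, 6, 7) = (NOT r AND s AND NOT t) OR (NOT r AND s AND t) OR (r AND s AND NOT t) OR (r AND s AND t)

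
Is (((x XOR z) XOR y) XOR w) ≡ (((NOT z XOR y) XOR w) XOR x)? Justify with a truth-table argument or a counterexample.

No. Counterexample: with y=0, z=0, w=0, x=0, Expression 1 = 0 but Expression 2 = 1.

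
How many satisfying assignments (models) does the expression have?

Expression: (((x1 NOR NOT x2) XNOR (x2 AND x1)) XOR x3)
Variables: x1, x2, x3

Satisfying assignments: (0,0,0), (0,1,1), (1,0,0), (1,1,1)
Count: 4 out of 8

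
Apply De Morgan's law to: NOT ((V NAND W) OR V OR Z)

NOT (V NAND W) AND NOT V AND NOT Z
De Morgan's: NOT(OR of terms) = AND of negations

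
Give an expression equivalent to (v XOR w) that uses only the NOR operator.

((((v NOR w) NOR (v NOR w)) NOR ((v NOR w) NOR (v NOR w))) NOR ((((v NOR v) NOR (w NOR w)) NOR ((v NOR v) NOR (w NOR w))) NOR (((v NOR v) NOR (w NOR w)) NOR ((v NOR v) NOR (w NOR w)))))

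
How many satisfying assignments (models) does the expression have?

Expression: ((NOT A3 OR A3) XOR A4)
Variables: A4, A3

Satisfying assignments: (0,0), (0,1)
Count: 2 out of 4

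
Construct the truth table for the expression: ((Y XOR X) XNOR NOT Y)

X | Y | Output
--------------
0 | 0 | 0
0 | 1 | 0
1 | 0 | 1
1 | 1 | 1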